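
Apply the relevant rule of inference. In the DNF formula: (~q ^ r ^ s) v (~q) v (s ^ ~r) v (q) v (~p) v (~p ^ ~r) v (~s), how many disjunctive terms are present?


A DNF formula is a disjunction of terms (conjunctions).
Terms are separated by v.
Counting the disjuncts: 7 terms.

7


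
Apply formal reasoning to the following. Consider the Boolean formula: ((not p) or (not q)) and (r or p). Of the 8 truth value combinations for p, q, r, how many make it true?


Evaluate all 8 assignments for p, q, r:
p=0, q=0, r=0: 0
p=0, q=0, r=1: 1
p=0, q=1, r=0: 0
p=0, q=1, r=1: 1
p=1, q=0, r=0: 1
p=1, q=0, r=1: 1
p=1, q=1, r=0: 0
p=1, q=1, r=1: 0
Satisfying count = 4

4


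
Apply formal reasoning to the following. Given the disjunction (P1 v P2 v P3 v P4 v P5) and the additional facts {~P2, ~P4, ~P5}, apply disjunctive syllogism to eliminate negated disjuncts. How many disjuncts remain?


Original disjuncts (5): P1, P2, P3, P4, P5
Negated (eliminate): ~P2, ~P4, ~P5
Remaining disjuncts: P1, P3
Count = 5 - 3 = 2

2


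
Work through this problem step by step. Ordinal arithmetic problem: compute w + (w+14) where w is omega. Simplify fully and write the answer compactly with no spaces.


Compute w + (w+14).
Ordinal + is associative but NOT commutative; for finite n>0, n + w = w but w + n stays w+n.
w + (w+14) = (w+w) + 14 = w*2+14.
Result = w*2+14

w*2+14


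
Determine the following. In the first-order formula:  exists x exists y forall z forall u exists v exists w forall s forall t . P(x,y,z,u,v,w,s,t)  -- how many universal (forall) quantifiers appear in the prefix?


Quantifier prefix: exists x exists y forall z forall u exists v exists w forall s forall t
Mark each quantifier type:
  E E U U E E U U
Universal count = 4, Existential count = 4
Asked for universal (forall) quantifiers: 4

4


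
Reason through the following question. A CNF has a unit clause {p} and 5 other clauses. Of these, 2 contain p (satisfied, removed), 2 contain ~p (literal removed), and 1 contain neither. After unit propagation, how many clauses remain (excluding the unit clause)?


Satisfied (removed): 2
Shortened (remain): 2
Unchanged (remain): 1
Remaining = 2 + 1 = 3

3


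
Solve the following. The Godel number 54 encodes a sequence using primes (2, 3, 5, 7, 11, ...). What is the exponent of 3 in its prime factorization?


Factorize 54 by dividing by 3 repeatedly.
Division steps: 3 divides 54 exactly 3 time(s).
Exponent of 3 = 3

3


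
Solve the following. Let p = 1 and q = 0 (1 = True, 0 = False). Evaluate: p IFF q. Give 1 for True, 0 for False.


p = 1, q = 0
Operation: p IFF q
Evaluate: 1 IFF 0 = 0

0


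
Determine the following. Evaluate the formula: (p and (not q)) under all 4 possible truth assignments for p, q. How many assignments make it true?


Check all 4 assignments:
p=0, q=0: 0
p=0, q=1: 0
p=1, q=0: 1
p=1, q=1: 0
Count of True = 1

1


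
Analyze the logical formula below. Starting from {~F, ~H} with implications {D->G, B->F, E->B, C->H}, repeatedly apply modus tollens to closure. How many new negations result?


Initial negated facts: {~F, ~H}
Apply modus tollens to closure:
  ~F and B->F  =>  ~B
  ~B and E->B  =>  ~E
  ~H and C->H  =>  ~C
Final negated: {~B, ~C, ~E, ~F, ~H}
New negations: {~B, ~C, ~E}
Count = 3

3


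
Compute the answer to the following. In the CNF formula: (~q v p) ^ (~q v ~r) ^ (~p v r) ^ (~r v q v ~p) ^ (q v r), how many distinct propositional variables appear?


Identify each variable that appears in the formula.
Variables found: p, q, r
Count = 3

3


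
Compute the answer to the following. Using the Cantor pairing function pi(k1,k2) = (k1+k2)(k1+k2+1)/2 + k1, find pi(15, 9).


k1 + k2 = 24
(k1+k2)(k1+k2+1)/2 = 24 * 25 / 2 = 300
pi = 300 + 15 = 315

315


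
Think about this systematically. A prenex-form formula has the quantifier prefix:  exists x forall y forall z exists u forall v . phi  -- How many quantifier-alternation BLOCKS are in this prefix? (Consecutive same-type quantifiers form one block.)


Quantifier-type sequence: E A A E A  (A=forall, E=exists)
Group into maximal same-type runs:
  Ex1 | Ax2 | Ex1 | Ax1
Number of blocks = 4

4


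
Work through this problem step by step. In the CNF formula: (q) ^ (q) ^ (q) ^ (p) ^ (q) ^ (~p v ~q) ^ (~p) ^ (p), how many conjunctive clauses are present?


A CNF formula is a conjunction of clauses.
Clauses are separated by ^.
Counting the conjuncts: 8 clauses.

8


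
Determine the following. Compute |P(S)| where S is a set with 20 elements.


The power set of a set with n elements has 2^n elements.
|P(S)| = 2^20 = 1048576

1048576


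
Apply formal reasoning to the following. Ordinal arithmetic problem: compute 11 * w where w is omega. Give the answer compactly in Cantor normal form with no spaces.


Compute 11 * w.
Ordinal * is associative and left-distributive over +, but NOT commutative; for finite n>1, n*w = w but w*n stays w*n.
For finite n>0, n * w = sup{n*k : k<w} = w. So 11 * w = w.
Result = w

w


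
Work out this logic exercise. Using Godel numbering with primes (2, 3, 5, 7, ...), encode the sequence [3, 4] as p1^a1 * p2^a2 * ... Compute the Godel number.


Encode each element as an exponent of the corresponding prime:
  2^3 = 8
  3^4 = 81
Product = 8 * 81 = 648

648


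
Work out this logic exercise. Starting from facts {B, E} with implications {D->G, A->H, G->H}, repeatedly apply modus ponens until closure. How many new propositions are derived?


Initial facts: {B, E}
Apply modus ponens to closure:
  (no implication fires)
Final known: {B, E}
New propositions: {(none)}
Count = 0

0


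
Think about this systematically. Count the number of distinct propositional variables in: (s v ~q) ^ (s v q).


Identify each variable that appears in the formula.
Variables found: q, s
Count = 2

2


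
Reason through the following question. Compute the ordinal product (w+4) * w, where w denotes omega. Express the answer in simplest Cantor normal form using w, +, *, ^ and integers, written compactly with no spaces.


Compute (w+4) * w.
Ordinal * is associative and left-distributive over +, but NOT commutative; for finite n>1, n*w = w but w*n stays w*n.
(w+4) * w = sup{(w+4)*k : k<w} = sup{w*k+4} = w^2 (the +4 tail is absorbed in the limit).
Result = w^2

w^2


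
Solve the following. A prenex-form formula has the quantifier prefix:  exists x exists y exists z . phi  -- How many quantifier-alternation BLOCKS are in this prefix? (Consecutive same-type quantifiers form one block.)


Quantifier-type sequence: E E E  (A=forall, E=exists)
Group into maximal same-type runs:
  Ex3
Number of blocks = 1

1


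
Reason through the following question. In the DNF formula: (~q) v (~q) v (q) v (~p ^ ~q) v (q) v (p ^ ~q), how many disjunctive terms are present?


A DNF formula is a disjunction of terms (conjunctions).
Terms are separated by v.
Counting the disjuncts: 6 terms.

6


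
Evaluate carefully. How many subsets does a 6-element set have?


The power set of a set with n elements has 2^n elements.
|P(S)| = 2^6 = 64

64


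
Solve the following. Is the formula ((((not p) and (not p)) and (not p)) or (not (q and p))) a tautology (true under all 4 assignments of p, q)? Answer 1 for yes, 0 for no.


Check all 4 assignments:
p=0, q=0: 1
p=0, q=1: 1
p=1, q=0: 1
p=1, q=1: 0
Satisfying count = 3/4.
Tautology iff count = 4: no.

0


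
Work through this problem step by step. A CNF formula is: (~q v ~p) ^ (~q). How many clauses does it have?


A CNF formula is a conjunction of clauses.
Clauses are separated by ^.
Counting the conjuncts: 2 clauses.

2


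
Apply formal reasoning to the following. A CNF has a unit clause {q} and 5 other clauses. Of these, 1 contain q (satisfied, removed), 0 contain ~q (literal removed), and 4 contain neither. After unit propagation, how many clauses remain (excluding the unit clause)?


Satisfied (removed): 1
Shortened (remain): 0
Unchanged (remain): 4
Remaining = 0 + 4 = 4

4


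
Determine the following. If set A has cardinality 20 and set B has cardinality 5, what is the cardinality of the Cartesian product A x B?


The Cartesian product A x B contains all ordered pairs (a, b).
|A x B| = |A| * |B| = 20 * 5 = 100

100


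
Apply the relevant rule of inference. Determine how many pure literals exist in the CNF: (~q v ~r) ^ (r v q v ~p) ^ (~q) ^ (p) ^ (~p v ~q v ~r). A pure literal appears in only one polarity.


Check each variable for pure literal status:
p: mixed (not pure)
q: mixed (not pure)
r: mixed (not pure)
Pure literal count = 0

0


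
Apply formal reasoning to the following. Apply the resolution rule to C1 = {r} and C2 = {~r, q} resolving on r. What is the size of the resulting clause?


Remove r from C1 and ~r from C2.
C1 remainder: {}
C2 remainder: {q}
Union (resolvent): {q}
Resolvent has 1 literal(s).

1


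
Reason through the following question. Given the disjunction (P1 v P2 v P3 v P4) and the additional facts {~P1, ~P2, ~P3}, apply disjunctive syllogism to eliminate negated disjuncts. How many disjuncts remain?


Original disjuncts (4): P1, P2, P3, P4
Negated (eliminate): ~P1, ~P2, ~P3
Remaining disjuncts: P4
Count = 4 - 3 = 1

1


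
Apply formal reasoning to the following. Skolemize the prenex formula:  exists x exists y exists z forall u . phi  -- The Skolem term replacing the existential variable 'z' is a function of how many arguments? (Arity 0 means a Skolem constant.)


Quantifier prefix: exists x exists y exists z forall u
'z' is existentially quantified at position 3.
No universal quantifiers precede it.
Skolem function arity = 0 (a Skolem constant)

0


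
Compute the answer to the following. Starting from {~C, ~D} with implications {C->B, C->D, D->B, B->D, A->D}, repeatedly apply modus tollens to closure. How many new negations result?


Initial negated facts: {~C, ~D}
Apply modus tollens to closure:
  ~D and B->D  =>  ~B
  ~D and A->D  =>  ~A
Final negated: {~A, ~B, ~C, ~D}
New negations: {~A, ~B}
Count = 2

2


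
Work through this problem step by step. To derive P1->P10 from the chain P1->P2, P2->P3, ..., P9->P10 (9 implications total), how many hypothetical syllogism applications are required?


With 9 implications in a chain connecting 10 propositions:
P1->P2, P2->P3, ..., P9->P10
Steps needed = (number of implications) - 1 = 9 - 1 = 8

8


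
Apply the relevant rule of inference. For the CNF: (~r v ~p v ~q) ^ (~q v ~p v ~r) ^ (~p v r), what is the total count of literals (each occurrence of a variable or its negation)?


Counting literals in each clause:
Clause 1: 3 literal(s)
Clause 2: 3 literal(s)
Clause 3: 2 literal(s)
Total = 8

8


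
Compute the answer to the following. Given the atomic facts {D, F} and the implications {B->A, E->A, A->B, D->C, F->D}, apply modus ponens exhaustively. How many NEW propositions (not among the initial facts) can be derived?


Initial facts: {D, F}
Apply modus ponens to closure:
  D and D->C  =>  C
Final known: {C, D, F}
New propositions: {C}
Count = 1

1


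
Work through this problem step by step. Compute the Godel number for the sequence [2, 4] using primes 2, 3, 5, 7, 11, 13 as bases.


Encode each element as an exponent of the corresponding prime:
  2^2 = 4
  3^4 = 81
Product = 4 * 81 = 324

324


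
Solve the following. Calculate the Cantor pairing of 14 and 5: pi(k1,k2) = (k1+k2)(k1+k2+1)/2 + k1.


k1 + k2 = 19
(k1+k2)(k1+k2+1)/2 = 19 * 20 / 2 = 190
pi = 190 + 14 = 204

204


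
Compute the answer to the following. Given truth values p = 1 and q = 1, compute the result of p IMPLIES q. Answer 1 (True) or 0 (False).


p = 1, q = 1
Operation: p IMPLIES q
Evaluate: 1 IMPLIES 1 = 1

1


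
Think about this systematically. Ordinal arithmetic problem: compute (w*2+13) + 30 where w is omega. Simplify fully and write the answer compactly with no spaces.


Compute (w*2+13) + 30.
Ordinal + is associative but NOT commutative; for finite n>0, n + w = w but w + n stays w+n.
By associativity: (w*2+13) + 30 = w*2 + (13+30) = w*2+43.
Result = w*2+43

w*2+43


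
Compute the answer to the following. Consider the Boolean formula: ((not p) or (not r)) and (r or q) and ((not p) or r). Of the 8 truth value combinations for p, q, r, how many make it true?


Evaluate all 8 assignments for p, q, r:
p=0, q=0, r=0: 0
p=0, q=0, r=1: 1
p=0, q=1, r=0: 1
p=0, q=1, r=1: 1
p=1, q=0, r=0: 0
p=1, q=0, r=1: 0
p=1, q=1, r=0: 0
p=1, q=1, r=1: 0
Satisfying count = 3

3


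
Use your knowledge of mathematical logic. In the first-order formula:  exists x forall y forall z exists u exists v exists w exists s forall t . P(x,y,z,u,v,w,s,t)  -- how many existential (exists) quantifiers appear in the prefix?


Quantifier prefix: exists x forall y forall z exists u exists v exists w exists s forall t
Mark each quantifier type:
  E U U E E E E U
Universal count = 3, Existential count = 5
Asked for existential (exists) quantifiers: 5

5


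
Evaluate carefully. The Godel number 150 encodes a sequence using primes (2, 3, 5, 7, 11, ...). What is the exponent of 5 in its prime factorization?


Factorize 150 by dividing by 5 repeatedly.
Division steps: 5 divides 150 exactly 2 time(s).
Exponent of 5 = 2

2


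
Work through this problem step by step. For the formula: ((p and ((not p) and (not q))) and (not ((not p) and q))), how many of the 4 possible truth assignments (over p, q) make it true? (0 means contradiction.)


Check all 4 assignments:
p=0, q=0: 0
p=0, q=1: 0
p=1, q=0: 0
p=1, q=1: 0
Count of True = 0

0


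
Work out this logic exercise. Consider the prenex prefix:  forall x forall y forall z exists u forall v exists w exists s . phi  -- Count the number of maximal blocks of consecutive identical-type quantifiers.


Quantifier-type sequence: A A A E A E E  (A=forall, E=exists)
Group into maximal same-type runs:
  Ax3 | Ex1 | Ax1 | Ex2
Number of blocks = 4

4


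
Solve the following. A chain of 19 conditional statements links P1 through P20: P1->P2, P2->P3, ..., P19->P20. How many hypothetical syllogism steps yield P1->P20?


With 19 implications in a chain connecting 20 propositions:
P1->P2, P2->P3, ..., P19->P20
Steps needed = (number of implications) - 1 = 19 - 1 = 18

18


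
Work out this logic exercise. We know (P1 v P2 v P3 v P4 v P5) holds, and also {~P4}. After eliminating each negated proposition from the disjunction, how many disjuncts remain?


Original disjuncts (5): P1, P2, P3, P4, P5
Negated (eliminate): ~P4
Remaining disjuncts: P1, P2, P3, P5
Count = 5 - 1 = 4

4


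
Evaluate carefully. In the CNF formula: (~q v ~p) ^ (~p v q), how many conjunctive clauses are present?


A CNF formula is a conjunction of clauses.
Clauses are separated by ^.
Counting the conjuncts: 2 clauses.

2


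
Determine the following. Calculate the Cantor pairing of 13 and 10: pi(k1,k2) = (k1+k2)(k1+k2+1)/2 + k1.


k1 + k2 = 23
(k1+k2)(k1+k2+1)/2 = 23 * 24 / 2 = 276
pi = 276 + 13 = 289

289


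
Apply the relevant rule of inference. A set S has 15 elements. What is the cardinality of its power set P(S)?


The power set of a set with n elements has 2^n elements.
|P(S)| = 2^15 = 32768

32768


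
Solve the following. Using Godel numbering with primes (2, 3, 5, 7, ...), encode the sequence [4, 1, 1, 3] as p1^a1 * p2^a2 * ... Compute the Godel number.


Encode each element as an exponent of the corresponding prime:
  2^4 = 16
  3^1 = 3
  5^1 = 5
  7^3 = 343
Product = 16 * 3 * 5 * 343 = 82320

82320


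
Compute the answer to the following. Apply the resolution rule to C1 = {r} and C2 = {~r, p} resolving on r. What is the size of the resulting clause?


Remove r from C1 and ~r from C2.
C1 remainder: {}
C2 remainder: {p}
Union (resolvent): {p}
Resolvent has 1 literal(s).

1


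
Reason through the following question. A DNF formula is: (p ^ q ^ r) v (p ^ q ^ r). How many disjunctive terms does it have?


A DNF formula is a disjunction of terms (conjunctions).
Terms are separated by v.
Counting the disjuncts: 2 terms.

2


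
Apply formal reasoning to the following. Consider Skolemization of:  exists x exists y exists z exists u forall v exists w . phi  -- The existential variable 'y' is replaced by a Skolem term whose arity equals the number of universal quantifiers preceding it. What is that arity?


Quantifier prefix: exists x exists y exists z exists u forall v exists w
'y' is existentially quantified at position 2.
No universal quantifiers precede it.
Skolem function arity = 0 (a Skolem constant)

0


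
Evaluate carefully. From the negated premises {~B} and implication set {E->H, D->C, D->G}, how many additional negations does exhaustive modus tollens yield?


Initial negated facts: {~B}
Apply modus tollens to closure:
  (no implication fires)
Final negated: {~B}
New negations: {(none)}
Count = 0

0


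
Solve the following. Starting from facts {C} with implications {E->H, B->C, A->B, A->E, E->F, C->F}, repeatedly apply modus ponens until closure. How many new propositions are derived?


Initial facts: {C}
Apply modus ponens to closure:
  C and C->F  =>  F
Final known: {C, F}
New propositions: {F}
Count = 1

1


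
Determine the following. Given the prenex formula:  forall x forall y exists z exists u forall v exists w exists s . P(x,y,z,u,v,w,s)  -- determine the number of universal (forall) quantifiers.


Quantifier prefix: forall x forall y exists z exists u forall v exists w exists s
Mark each quantifier type:
  U U E E U E E
Universal count = 3, Existential count = 4
Asked for universal (forall) quantifiers: 3

3


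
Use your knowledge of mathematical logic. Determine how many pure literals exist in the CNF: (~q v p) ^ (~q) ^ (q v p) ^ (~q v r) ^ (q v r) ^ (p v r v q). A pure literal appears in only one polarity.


Check each variable for pure literal status:
p: pure positive
q: mixed (not pure)
r: pure positive
Pure literal count = 2

2


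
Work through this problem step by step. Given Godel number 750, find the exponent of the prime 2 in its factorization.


Factorize 750 by dividing by 2 repeatedly.
Division steps: 2 divides 750 exactly 1 time(s).
Exponent of 2 = 1

1


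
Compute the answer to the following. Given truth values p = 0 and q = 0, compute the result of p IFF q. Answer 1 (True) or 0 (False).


p = 0, q = 0
Operation: p IFF q
Evaluate: 0 IFF 0 = 1

1


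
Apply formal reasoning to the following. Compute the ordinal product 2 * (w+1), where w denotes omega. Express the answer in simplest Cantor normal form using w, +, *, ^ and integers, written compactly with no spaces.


Compute 2 * (w+1).
Ordinal * is associative and left-distributive over +, but NOT commutative; for finite n>1, n*w = w but w*n stays w*n.
By left-distributivity: 2 * (w+1) = 2*w + 2*1 = w + 2 = w+2.
Result = w+2

w+2


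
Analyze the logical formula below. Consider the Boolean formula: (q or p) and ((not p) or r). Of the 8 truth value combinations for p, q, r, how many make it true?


Evaluate all 8 assignments for p, q, r:
p=0, q=0, r=0: 0
p=0, q=0, r=1: 0
p=0, q=1, r=0: 1
p=0, q=1, r=1: 1
p=1, q=0, r=0: 0
p=1, q=0, r=1: 1
p=1, q=1, r=0: 0
p=1, q=1, r=1: 1
Satisfying count = 4

4


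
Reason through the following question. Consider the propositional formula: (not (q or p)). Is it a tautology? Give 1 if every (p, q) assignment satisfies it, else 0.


Check all 4 assignments:
p=0, q=0: 1
p=0, q=1: 0
p=1, q=0: 0
p=1, q=1: 0
Satisfying count = 1/4.
Tautology iff count = 4: no.

0


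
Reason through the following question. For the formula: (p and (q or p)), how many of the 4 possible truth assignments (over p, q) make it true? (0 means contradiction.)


Check all 4 assignments:
p=0, q=0: 0
p=0, q=1: 0
p=1, q=0: 1
p=1, q=1: 1
Count of True = 2

2


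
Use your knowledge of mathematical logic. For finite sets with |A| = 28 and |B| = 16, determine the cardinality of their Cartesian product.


The Cartesian product A x B contains all ordered pairs (a, b).
|A x B| = |A| * |B| = 28 * 16 = 448

448


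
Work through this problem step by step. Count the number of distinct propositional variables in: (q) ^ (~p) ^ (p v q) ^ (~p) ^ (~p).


Identify each variable that appears in the formula.
Variables found: p, q
Count = 2

2


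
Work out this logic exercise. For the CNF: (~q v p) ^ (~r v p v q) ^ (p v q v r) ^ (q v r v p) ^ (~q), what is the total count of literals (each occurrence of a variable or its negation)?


Counting literals in each clause:
Clause 1: 2 literal(s)
Clause 2: 3 literal(s)
Clause 3: 3 literal(s)
Clause 4: 3 literal(s)
Clause 5: 1 literal(s)
Total = 12

12


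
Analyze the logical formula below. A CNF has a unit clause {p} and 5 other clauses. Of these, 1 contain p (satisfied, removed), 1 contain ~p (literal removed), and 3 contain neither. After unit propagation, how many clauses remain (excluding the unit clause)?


Satisfied (removed): 1
Shortened (remain): 1
Unchanged (remain): 3
Remaining = 1 + 3 = 4

4


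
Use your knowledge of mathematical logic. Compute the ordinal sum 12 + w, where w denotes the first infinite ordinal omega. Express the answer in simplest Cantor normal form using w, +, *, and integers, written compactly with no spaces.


Compute 12 + w.
Ordinal + is associative but NOT commutative; for finite n>0, n + w = w but w + n stays w+n.
Any finite left addend is absorbed by w on the right: 12 + w = w.
Result = w

w


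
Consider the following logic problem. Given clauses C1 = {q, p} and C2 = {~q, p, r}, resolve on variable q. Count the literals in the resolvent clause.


Remove q from C1 and ~q from C2.
C1 remainder: {p}
C2 remainder: {p, r}
Union (resolvent): {p, r}
Resolvent has 2 literal(s).

2


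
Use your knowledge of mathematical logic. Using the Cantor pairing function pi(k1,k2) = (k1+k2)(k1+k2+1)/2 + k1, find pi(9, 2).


k1 + k2 = 11
(k1+k2)(k1+k2+1)/2 = 11 * 12 / 2 = 66
pi = 66 + 9 = 75

75


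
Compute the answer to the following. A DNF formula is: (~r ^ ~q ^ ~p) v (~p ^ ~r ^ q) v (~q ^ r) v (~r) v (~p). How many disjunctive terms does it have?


A DNF formula is a disjunction of terms (conjunctions).
Terms are separated by v.
Counting the disjuncts: 5 terms.

5


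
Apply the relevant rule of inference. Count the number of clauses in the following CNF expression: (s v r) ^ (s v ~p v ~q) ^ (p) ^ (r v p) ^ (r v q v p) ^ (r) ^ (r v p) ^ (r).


A CNF formula is a conjunction of clauses.
Clauses are separated by ^.
Counting the conjuncts: 8 clauses.

8


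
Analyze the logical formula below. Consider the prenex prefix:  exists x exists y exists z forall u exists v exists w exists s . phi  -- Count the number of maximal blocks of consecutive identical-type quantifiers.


Quantifier-type sequence: E E E A E E E  (A=forall, E=exists)
Group into maximal same-type runs:
  Ex3 | Ax1 | Ex3
Number of blocks = 3

3


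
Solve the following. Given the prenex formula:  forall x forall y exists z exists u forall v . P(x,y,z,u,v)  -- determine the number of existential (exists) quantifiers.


Quantifier prefix: forall x forall y exists z exists u forall v
Mark each quantifier type:
  U U E E U
Universal count = 3, Existential count = 2
Asked for existential (exists) quantifiers: 2

2


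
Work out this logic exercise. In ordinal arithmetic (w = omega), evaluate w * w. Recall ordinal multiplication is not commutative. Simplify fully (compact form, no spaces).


Compute w * w.
Ordinal * is associative and left-distributive over +, but NOT commutative; for finite n>1, n*w = w but w*n stays w*n.
w * w = w^2 by definition.
Result = w^2

w^2


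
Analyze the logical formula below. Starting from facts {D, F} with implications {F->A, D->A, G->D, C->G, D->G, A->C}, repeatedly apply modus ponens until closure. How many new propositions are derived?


Initial facts: {D, F}
Apply modus ponens to closure:
  F and F->A  =>  A
  D and D->G  =>  G
  A and A->C  =>  C
Final known: {A, C, D, F, G}
New propositions: {A, C, G}
Count = 3

3


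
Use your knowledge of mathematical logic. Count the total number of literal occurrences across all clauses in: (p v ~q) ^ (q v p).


Counting literals in each clause:
Clause 1: 2 literal(s)
Clause 2: 2 literal(s)
Total = 4

4


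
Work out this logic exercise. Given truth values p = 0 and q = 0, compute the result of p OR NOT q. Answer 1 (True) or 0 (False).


p = 0, q = 0
Operation: p OR NOT q
Evaluate: 0 OR NOT 0 = 1

1


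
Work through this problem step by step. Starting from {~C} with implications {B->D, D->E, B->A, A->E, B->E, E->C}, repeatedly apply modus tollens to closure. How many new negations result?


Initial negated facts: {~C}
Apply modus tollens to closure:
  ~C and E->C  =>  ~E
  ~E and D->E  =>  ~D
  ~E and A->E  =>  ~A
  ~E and B->E  =>  ~B
Final negated: {~A, ~B, ~C, ~D, ~E}
New negations: {~A, ~B, ~D, ~E}
Count = 4

4


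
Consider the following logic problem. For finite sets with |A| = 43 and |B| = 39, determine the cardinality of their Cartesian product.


The Cartesian product A x B contains all ordered pairs (a, b).
|A x B| = |A| * |B| = 43 * 39 = 1677

1677


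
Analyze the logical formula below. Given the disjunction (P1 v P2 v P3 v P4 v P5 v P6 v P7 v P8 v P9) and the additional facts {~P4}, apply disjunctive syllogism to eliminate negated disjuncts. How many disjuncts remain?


Original disjuncts (9): P1, P2, P3, P4, P5, P6, P7, P8, P9
Negated (eliminate): ~P4
Remaining disjuncts: P1, P2, P3, P5, P6, P7, P8, P9
Count = 9 - 1 = 8

8


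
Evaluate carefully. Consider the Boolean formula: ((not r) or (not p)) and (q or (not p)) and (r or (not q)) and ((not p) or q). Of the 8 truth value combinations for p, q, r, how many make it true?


Evaluate all 8 assignments for p, q, r:
p=0, q=0, r=0: 1
p=0, q=0, r=1: 1
p=0, q=1, r=0: 0
p=0, q=1, r=1: 1
p=1, q=0, r=0: 0
p=1, q=0, r=1: 0
p=1, q=1, r=0: 0
p=1, q=1, r=1: 0
Satisfying count = 3

3


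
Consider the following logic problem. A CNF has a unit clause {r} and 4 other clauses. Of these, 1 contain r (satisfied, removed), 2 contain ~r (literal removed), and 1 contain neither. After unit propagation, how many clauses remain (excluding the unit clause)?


Satisfied (removed): 1
Shortened (remain): 2
Unchanged (remain): 1
Remaining = 2 + 1 = 3

3


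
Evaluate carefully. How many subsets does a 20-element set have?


The power set of a set with n elements has 2^n elements.
|P(S)| = 2^20 = 1048576

1048576


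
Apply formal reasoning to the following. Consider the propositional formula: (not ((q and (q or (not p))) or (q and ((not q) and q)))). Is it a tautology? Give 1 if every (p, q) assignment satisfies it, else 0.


Check all 4 assignments:
p=0, q=0: 1
p=0, q=1: 0
p=1, q=0: 1
p=1, q=1: 0
Satisfying count = 2/4.
Tautology iff count = 4: no.

0


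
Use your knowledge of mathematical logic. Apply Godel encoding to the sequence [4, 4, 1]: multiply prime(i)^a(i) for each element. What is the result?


Encode each element as an exponent of the corresponding prime:
  2^4 = 16
  3^4 = 81
  5^1 = 5
Product = 16 * 81 * 5 = 6480

6480


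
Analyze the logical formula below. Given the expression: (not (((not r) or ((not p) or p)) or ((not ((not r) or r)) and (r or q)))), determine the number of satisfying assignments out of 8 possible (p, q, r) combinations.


Check all 8 assignments:
p=0, q=0, r=0: 0
p=0, q=0, r=1: 0
p=0, q=1, r=0: 0
p=0, q=1, r=1: 0
p=1, q=0, r=0: 0
p=1, q=0, r=1: 0
p=1, q=1, r=0: 0
p=1, q=1, r=1: 0
Count of True = 0

0


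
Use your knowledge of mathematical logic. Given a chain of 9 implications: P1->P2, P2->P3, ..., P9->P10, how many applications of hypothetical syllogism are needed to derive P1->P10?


With 9 implications in a chain connecting 10 propositions:
P1->P2, P2->P3, ..., P9->P10
Steps needed = (number of implications) - 1 = 9 - 1 = 8

8


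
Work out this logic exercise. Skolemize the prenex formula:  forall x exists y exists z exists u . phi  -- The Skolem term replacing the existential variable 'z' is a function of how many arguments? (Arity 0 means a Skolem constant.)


Quantifier prefix: forall x exists y exists z exists u
'z' is existentially quantified at position 3.
Universal variables preceding it: x
Skolem function arity = 1

1


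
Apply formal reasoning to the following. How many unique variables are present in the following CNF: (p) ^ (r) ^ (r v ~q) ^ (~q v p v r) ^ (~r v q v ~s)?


Identify each variable that appears in the formula.
Variables found: p, q, r, s
Count = 4

4


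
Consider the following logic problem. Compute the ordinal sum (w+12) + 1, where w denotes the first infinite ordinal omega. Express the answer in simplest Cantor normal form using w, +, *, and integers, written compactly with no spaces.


Compute (w+12) + 1.
Ordinal + is associative but NOT commutative; for finite n>0, n + w = w but w + n stays w+n.
By associativity: (w+12) + 1 = w + (12+1) = w+13.
Result = w+13

w+13


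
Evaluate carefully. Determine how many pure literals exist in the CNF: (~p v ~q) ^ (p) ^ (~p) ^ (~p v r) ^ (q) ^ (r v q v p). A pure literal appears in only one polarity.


Check each variable for pure literal status:
p: mixed (not pure)
q: mixed (not pure)
r: pure positive
Pure literal count = 1

1


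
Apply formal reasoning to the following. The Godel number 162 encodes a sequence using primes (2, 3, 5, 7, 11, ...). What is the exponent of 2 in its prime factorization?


Factorize 162 by dividing by 2 repeatedly.
Division steps: 2 divides 162 exactly 1 time(s).
Exponent of 2 = 1

1


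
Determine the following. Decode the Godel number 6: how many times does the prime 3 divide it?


Factorize 6 by dividing by 3 repeatedly.
Division steps: 3 divides 6 exactly 1 time(s).
Exponent of 3 = 1

1


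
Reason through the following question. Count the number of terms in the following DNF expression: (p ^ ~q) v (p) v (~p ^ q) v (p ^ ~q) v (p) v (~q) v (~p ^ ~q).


A DNF formula is a disjunction of terms (conjunctions).
Terms are separated by v.
Counting the disjuncts: 7 terms.

7


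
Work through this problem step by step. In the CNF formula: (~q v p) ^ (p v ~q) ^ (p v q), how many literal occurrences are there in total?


Counting literals in each clause:
Clause 1: 2 literal(s)
Clause 2: 2 literal(s)
Clause 3: 2 literal(s)
Total = 6

6


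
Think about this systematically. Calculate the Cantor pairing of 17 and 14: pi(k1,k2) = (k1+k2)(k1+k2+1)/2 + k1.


k1 + k2 = 31
(k1+k2)(k1+k2+1)/2 = 31 * 32 / 2 = 496
pi = 496 + 17 = 513

513


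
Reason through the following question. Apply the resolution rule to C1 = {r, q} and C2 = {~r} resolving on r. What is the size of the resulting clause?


Remove r from C1 and ~r from C2.
C1 remainder: {q}
C2 remainder: {}
Union (resolvent): {q}
Resolvent has 1 literal(s).

1


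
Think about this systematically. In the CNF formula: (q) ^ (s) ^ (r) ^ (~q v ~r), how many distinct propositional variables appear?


Identify each variable that appears in the formula.
Variables found: q, r, s
Count = 3

3


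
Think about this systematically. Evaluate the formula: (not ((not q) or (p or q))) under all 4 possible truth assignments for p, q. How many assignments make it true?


Check all 4 assignments:
p=0, q=0: 0
p=0, q=1: 0
p=1, q=0: 0
p=1, q=1: 0
Count of True = 0

0


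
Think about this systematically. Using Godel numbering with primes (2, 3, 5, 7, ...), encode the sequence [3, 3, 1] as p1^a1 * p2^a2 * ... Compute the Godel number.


Encode each element as an exponent of the corresponding prime:
  2^3 = 8
  3^3 = 27
  5^1 = 5
Product = 8 * 27 * 5 = 1080

1080


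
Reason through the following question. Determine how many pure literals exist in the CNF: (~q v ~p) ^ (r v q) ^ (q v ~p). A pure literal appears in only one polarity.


Check each variable for pure literal status:
p: pure negative
q: mixed (not pure)
r: pure positive
Pure literal count = 2

2


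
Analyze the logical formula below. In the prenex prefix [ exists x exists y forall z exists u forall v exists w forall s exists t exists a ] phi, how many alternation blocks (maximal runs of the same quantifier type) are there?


Quantifier-type sequence: E E A E A E A E E  (A=forall, E=exists)
Group into maximal same-type runs:
  Ex2 | Ax1 | Ex1 | Ax1 | Ex1 | Ax1 | Ex2
Number of blocks = 7

7


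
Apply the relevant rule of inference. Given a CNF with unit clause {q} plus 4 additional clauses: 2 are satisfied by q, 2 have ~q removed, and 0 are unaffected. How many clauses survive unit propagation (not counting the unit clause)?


Satisfied (removed): 2
Shortened (remain): 2
Unchanged (remain): 0
Remaining = 2 + 0 = 2

2


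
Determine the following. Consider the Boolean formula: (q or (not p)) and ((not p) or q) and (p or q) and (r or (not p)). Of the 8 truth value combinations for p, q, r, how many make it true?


Evaluate all 8 assignments for p, q, r:
p=0, q=0, r=0: 0
p=0, q=0, r=1: 0
p=0, q=1, r=0: 1
p=0, q=1, r=1: 1
p=1, q=0, r=0: 0
p=1, q=0, r=1: 0
p=1, q=1, r=0: 0
p=1, q=1, r=1: 1
Satisfying count = 3

3


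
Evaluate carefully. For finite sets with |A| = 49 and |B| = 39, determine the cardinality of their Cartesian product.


The Cartesian product A x B contains all ordered pairs (a, b).
|A x B| = |A| * |B| = 49 * 39 = 1911

1911


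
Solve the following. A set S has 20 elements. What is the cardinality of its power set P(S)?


The power set of a set with n elements has 2^n elements.
|P(S)| = 2^20 = 1048576

1048576


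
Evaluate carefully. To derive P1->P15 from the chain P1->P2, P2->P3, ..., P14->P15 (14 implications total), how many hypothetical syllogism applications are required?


With 14 implications in a chain connecting 15 propositions:
P1->P2, P2->P3, ..., P14->P15
Steps needed = (number of implications) - 1 = 14 - 1 = 13

13


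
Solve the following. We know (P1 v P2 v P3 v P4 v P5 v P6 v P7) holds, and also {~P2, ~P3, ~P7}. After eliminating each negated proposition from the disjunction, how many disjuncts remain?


Original disjuncts (7): P1, P2, P3, P4, P5, P6, P7
Negated (eliminate): ~P2, ~P3, ~P7
Remaining disjuncts: P1, P4, P5, P6
Count = 7 - 3 = 4

4


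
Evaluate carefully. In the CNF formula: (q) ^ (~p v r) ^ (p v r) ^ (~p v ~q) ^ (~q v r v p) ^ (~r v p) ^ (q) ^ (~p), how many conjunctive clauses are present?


A CNF formula is a conjunction of clauses.
Clauses are separated by ^.
Counting the conjuncts: 8 clauses.

8


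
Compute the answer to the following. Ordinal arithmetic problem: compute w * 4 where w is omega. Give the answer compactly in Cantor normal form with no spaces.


Compute w * 4.
Ordinal * is associative and left-distributive over +, but NOT commutative; for finite n>1, n*w = w but w*n stays w*n.
w * 4 means 4 copies of w concatenated: w*4.
Result = w*4

w*4


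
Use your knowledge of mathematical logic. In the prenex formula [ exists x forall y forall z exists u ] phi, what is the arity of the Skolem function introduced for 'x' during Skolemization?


Quantifier prefix: exists x forall y forall z exists u
'x' is existentially quantified at position 1.
No universal quantifiers precede it.
Skolem function arity = 0 (a Skolem constant)

0


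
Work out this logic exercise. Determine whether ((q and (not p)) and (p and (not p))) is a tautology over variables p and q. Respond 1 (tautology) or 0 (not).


Check all 4 assignments:
p=0, q=0: 0
p=0, q=1: 0
p=1, q=0: 0
p=1, q=1: 0
Satisfying count = 0/4.
Tautology iff count = 4: no.

0


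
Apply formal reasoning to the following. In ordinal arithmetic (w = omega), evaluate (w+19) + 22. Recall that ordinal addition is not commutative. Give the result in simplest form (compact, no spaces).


Compute (w+19) + 22.
Ordinal + is associative but NOT commutative; for finite n>0, n + w = w but w + n stays w+n.
By associativity: (w+19) + 22 = w + (19+22) = w+41.
Result = w+41

w+41


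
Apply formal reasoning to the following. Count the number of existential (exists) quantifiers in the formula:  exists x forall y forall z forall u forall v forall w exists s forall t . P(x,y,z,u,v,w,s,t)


Quantifier prefix: exists x forall y forall z forall u forall v forall w exists s forall t
Mark each quantifier type:
  E U U U U U E U
Universal count = 6, Existential count = 2
Asked for existential (exists) quantifiers: 2

2


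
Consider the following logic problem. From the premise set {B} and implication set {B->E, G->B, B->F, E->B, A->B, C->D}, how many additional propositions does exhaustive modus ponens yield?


Initial facts: {B}
Apply modus ponens to closure:
  B and B->E  =>  E
  B and B->F  =>  F
Final known: {B, E, F}
New propositions: {E, F}
Count = 2

2


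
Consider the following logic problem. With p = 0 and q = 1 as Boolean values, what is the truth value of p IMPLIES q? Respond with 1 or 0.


p = 0, q = 1
Operation: p IMPLIES q
Evaluate: 0 IMPLIES 1 = 1

1


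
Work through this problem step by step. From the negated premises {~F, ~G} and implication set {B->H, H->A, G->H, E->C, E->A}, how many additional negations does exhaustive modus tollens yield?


Initial negated facts: {~F, ~G}
Apply modus tollens to closure:
  (no implication fires)
Final negated: {~F, ~G}
New negations: {(none)}
Count = 0

0


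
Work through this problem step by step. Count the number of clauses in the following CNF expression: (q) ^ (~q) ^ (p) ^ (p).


A CNF formula is a conjunction of clauses.
Clauses are separated by ^.
Counting the conjuncts: 4 clauses.

4


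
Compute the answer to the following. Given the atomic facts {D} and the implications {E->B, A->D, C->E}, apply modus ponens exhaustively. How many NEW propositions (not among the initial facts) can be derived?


Initial facts: {D}
Apply modus ponens to closure:
  (no implication fires)
Final known: {D}
New propositions: {(none)}
Count = 0

0


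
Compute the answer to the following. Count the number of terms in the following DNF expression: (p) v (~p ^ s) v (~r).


A DNF formula is a disjunction of terms (conjunctions).
Terms are separated by v.
Counting the disjuncts: 3 terms.

3


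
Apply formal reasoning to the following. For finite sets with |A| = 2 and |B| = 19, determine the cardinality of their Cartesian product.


The Cartesian product A x B contains all ordered pairs (a, b).
|A x B| = |A| * |B| = 2 * 19 = 38

38


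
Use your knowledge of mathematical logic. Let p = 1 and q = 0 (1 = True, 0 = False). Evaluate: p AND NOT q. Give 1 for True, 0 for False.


p = 1, q = 0
Operation: p AND NOT q
Evaluate: 1 AND NOT 0 = 1

1


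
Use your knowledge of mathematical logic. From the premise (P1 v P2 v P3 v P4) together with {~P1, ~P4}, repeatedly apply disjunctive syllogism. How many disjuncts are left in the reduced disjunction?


Original disjuncts (4): P1, P2, P3, P4
Negated (eliminate): ~P1, ~P4
Remaining disjuncts: P2, P3
Count = 4 - 2 = 2

2


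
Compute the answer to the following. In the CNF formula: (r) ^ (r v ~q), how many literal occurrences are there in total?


Counting literals in each clause:
Clause 1: 1 literal(s)
Clause 2: 2 literal(s)
Total = 3

3


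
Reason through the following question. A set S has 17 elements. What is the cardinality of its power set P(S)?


The power set of a set with n elements has 2^n elements.
|P(S)| = 2^17 = 131072

131072


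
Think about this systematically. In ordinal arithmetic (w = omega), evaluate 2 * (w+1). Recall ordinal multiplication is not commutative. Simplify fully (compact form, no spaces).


Compute 2 * (w+1).
Ordinal * is associative and left-distributive over +, but NOT commutative; for finite n>1, n*w = w but w*n stays w*n.
By left-distributivity: 2 * (w+1) = 2*w + 2*1 = w + 2 = w+2.
Result = w+2

w+2


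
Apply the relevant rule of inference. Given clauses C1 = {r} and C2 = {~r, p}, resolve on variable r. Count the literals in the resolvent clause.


Remove r from C1 and ~r from C2.
C1 remainder: {}
C2 remainder: {p}
Union (resolvent): {p}
Resolvent has 1 literal(s).

1
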